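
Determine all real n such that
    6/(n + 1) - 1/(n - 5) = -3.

n = -2.9192 or n = 5.2526

Multiply both sides by (n + 1)(n - 5):
6(n - 5) - (n + 1) = -3(n + 1)(n - 5).
Expand and collect terms: -3n^2 + 7n + 46 = 0.
By the quadratic formula, n = (-7 +/- sqrt(601)) / -6, so n ~= -2.9192 or n ~= 5.2526.
Neither value makes a denominator zero (n != -1, n != 5), so both are valid.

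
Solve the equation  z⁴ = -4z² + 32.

Let u = z². The equation becomes u² + 4u - 32 = 0.
Factor: (u + 8)(u - 4) = 0, so u = -8 or u = 4.
z² = -8 < 0 has no real solution.
z² = 4 gives z = ±2.

z = -2 or z = 2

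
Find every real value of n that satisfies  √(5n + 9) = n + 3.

Square both sides: 5n + 9 = (n + 3)².
Expand and rearrange: n² + n = 0.
Solving gives n = 0 or n = -1.
Check each candidate in the original equation:
  n = 0: √(9) = 3, while n + 3 = 3 — valid.
  n = -1: √(4) = 2, while n + 3 = 2 — valid.

n = -1 or n = 0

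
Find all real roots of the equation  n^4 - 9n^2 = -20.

Let u = n^2. The equation becomes u^2 - 9u + 20 = 0.
Factor: (u - 5)(u - 4) = 0, so u = 5 or u = 4.
n^2 = 5 gives n = +/-sqrt(5) ~= +/-2.2361.
n^2 = 4 gives n = +/-2.

n = -2.2361 or n = -2 or n = 2 or n = 2.2361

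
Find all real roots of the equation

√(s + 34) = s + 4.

s = 2

Square both sides: s + 34 = (s + 4)².
Expand and rearrange: s² + 7s - 18 = 0.
Solving gives s = 2 or s = -9.
Check each candidate in the original equation:
  s = 2: √(36) = 6, while s + 4 = 6 — valid.
  s = -9: √(25) = 5, while s + 4 = -5 — extraneous.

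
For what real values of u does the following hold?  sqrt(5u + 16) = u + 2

Square both sides: 5u + 16 = (u + 2)^2.
Expand and rearrange: u^2 - u - 12 = 0.
Solving gives u = 4 or u = -3.
Check each candidate in the original equation:
  u = 4: sqrt(36) = 6, while u + 2 = 6 — valid.
  u = -3: sqrt(1) = 1, while u + 2 = -1 — extraneous.

u = 4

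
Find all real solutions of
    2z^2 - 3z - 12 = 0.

z = -1.8117 or z = 3.3117

Discriminant: (-3)^2 - 4*2*(-12) = 105.
Quadratic formula: z = (3 +/- sqrt(105)) / 4.
So z = 3/4 + sqrt(105)/4 ~= 3.3117 or z = 3/4 - sqrt(105)/4 ~= -1.8117.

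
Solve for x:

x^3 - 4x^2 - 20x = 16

x = -2 or x = -1.1231 or x = 7.1231

Rearrange: x^3 - 4x^2 - 20x - 16 = 0.
Possible rational roots are divisors of -16. Testing x = -2 gives 0, so (x + 2) is a factor.
Divide: x^3 - 4x^2 - 20x - 16 = (x + 2)(x^2 - 6x - 8).
Apply the quadratic formula to x^2 - 6x - 8 = 0: x = (6 +/- sqrt(68))/2, i.e. x ~= 7.1231 or x ~= -1.1231.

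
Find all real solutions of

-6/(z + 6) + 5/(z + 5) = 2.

z = -7.5 or z = -4

Multiply both sides by (z + 6)(z + 5):
-6(z + 5) + 5(z + 6) = 2(z + 6)(z + 5).
Expand and collect terms: 2z^2 + 23z + 60 = 0.
Factor or apply the quadratic formula: z = -4 or z = -7.5.
Neither value makes a denominator zero (z != -6, z != -5), so both are valid.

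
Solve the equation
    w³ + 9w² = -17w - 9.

Rearrange: w³ + 9w² + 17w + 9 = 0.
Possible rational roots are divisors of 9. Testing w = -1 gives 0, so (w + 1) is a factor.
Divide: w³ + 9w² + 17w + 9 = (w + 1)(w² + 8w + 9).
Apply the quadratic formula to w² + 8w + 9 = 0: w = (-8 ± √28)/2, i.e. w ≈ -1.3542 or w ≈ -6.6458.

w = -6.6458 or w = -1.3542 or w = -1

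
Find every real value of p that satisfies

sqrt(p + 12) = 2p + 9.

Square both sides: p + 12 = (2p + 9)^2.
Expand and rearrange: 4p^2 + 35p + 69 = 0.
Solving gives p = -3 or p = -5.75.
Check each candidate in the original equation:
  p = -3: sqrt(9) = 3, while 2p + 9 = 3 — valid.
  p = -5.75: sqrt(6.25) = 2.5, while 2p + 9 = -2.5 — extraneous.

p = -3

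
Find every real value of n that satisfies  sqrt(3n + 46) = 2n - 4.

Square both sides: 3n + 46 = (2n - 4)^2.
Expand and rearrange: 4n^2 - 19n - 30 = 0.
Solving gives n = 6 or n = -1.25.
Check each candidate in the original equation:
  n = 6: sqrt(64) = 8, while 2n - 4 = 8 — valid.
  n = -1.25: sqrt(42.25) = 6.5, while 2n - 4 = -6.5 — extraneous.

n = 6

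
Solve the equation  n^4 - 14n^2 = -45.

n = -3 or n = -2.2361 or n = 2.2361 or n = 3

Let u = n^2. The equation becomes u^2 - 14u + 45 = 0.
Factor: (u - 5)(u - 9) = 0, so u = 5 or u = 9.
n^2 = 5 gives n = +/-sqrt(5) ~= +/-2.2361.
n^2 = 9 gives n = +/-3.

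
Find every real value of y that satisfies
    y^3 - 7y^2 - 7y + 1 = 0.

Possible rational roots are divisors of 1. Testing y = -1 gives 0, so (y + 1) is a factor.
Divide: y^3 - 7y^2 - 7y + 1 = (y + 1)(y^2 - 8y + 1).
Apply the quadratic formula to y^2 - 8y + 1 = 0: y = (8 +/- sqrt(60))/2, i.e. y ~= 7.873 or y ~= 0.127.

y = -1 or y = 0.127 or y = 7.873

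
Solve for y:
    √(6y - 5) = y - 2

y = 9

Square both sides: 6y - 5 = (y - 2)².
Expand and rearrange: y² - 10y + 9 = 0.
Solving gives y = 9 or y = 1.
Check each candidate in the original equation:
  y = 9: √(49) = 7, while y - 2 = 7 — valid.
  y = 1: √(1) = 1, while y - 2 = -1 — extraneous.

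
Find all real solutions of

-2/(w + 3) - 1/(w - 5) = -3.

w = -2.3622 or w = 5.3622

Multiply both sides by (w + 3)(w - 5):
-2(w - 5) - (w + 3) = -3(w + 3)(w - 5).
Expand and collect terms: -3w^2 + 9w + 38 = 0.
By the quadratic formula, w = (-9 +/- sqrt(537)) / -6, so w ~= -2.3622 or w ~= 5.3622.
Neither value makes a denominator zero (w != -3, w != 5), so both are valid.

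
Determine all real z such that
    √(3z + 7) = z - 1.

z = 6

Square both sides: 3z + 7 = (z - 1)².
Expand and rearrange: z² - 5z - 6 = 0.
Solving gives z = 6 or z = -1.
Check each candidate in the original equation:
  z = 6: √(25) = 5, while z - 1 = 5 — valid.
  z = -1: √(4) = 2, while z - 1 = -2 — extraneous.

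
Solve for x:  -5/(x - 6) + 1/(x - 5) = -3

Multiply both sides by (x - 6)(x - 5):
-5(x - 5) + (x - 6) = -3(x - 6)(x - 5).
Expand and collect terms: -3x² + 37x - 109 = 0.
By the quadratic formula, x = (-37 ± √61) / -6, so x ≈ 4.865 or x ≈ 7.4684.
Neither value makes a denominator zero (x ≠ 6, x ≠ 5), so both are valid.

x = 4.865 or x = 7.4684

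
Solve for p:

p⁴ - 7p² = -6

p = -2.4495 or p = -1 or p = 1 or p = 2.4495

Let u = p². The equation becomes u² - 7u + 6 = 0.
Factor: (u - 6)(u - 1) = 0, so u = 6 or u = 1.
p² = 6 gives p = ±√(6) ≈ ±2.4495.
p² = 1 gives p = ±1.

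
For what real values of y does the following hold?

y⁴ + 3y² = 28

Let u = y². The equation becomes u² + 3u - 28 = 0.
Factor: (u - 4)(u + 7) = 0, so u = 4 or u = -7.
y² = 4 gives y = ±2.
y² = -7 < 0 has no real solution.

y = -2 or y = 2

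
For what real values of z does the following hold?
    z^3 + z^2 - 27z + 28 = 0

Possible rational roots are divisors of 28. Testing z = 4 gives 0, so (z - 4) is a factor.
Divide: z^3 + z^2 - 27z + 28 = (z - 4)(z^2 + 5z - 7).
Apply the quadratic formula to z^2 + 5z - 7 = 0: z = (-5 +/- sqrt(53))/2, i.e. z ~= 1.1401 or z ~= -6.1401.

z = -6.1401 or z = 1.1401 or z = 4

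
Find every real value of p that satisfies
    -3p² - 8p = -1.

Rearrange to standard form: -3p² - 8p + 1 = 0.
Discriminant: (-8)² − 4·(-3)·1 = 76.
Quadratic formula: p = (8 ± √76) / (-6).
So p = -√(19)/3 - 4/3 ≈ -2.7863 or p = -4/3 + √(19)/3 ≈ 0.1196.

p = -2.7863 or p = 0.1196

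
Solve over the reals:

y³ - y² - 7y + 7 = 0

Possible rational roots are divisors of 7. Testing y = 1 gives 0, so (y - 1) is a factor.
Divide: y³ - y² - 7y + 7 = (y - 1)(y² - 7).
Apply the quadratic formula to y² - 7 = 0: y = (0 ± √28)/2, i.e. y ≈ 2.6458 or y ≈ -2.6458.

y = -2.6458 or y = 1 or y = 2.6458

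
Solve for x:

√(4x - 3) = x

Square both sides: 4x - 3 = (x)².
Expand and rearrange: x² - 4x + 3 = 0.
Solving gives x = 3 or x = 1.
Check each candidate in the original equation:
  x = 3: √(9) = 3, while x = 3 — valid.
  x = 1: √(1) = 1, while x = 1 — valid.

x = 1 or x = 3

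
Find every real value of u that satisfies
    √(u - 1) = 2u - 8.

u = 5

Square both sides: u - 1 = (2u - 8)².
Expand and rearrange: 4u² - 33u + 65 = 0.
Solving gives u = 5 or u = 3.25.
Check each candidate in the original equation:
  u = 5: √(4) = 2, while 2u - 8 = 2 — valid.
  u = 3.25: √(2.25) = 1.5, while 2u - 8 = -1.5 — extraneous.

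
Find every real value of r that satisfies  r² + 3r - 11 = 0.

Discriminant: (3)² − 4·1·(-11) = 53.
Quadratic formula: r = (-3 ± √53) / 2.
So r = -3/2 + √(53)/2 ≈ 2.1401 or r = -√(53)/2 - 3/2 ≈ -5.1401.

r = -5.1401 or r = 2.1401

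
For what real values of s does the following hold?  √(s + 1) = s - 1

Square both sides: s + 1 = (s - 1)².
Expand and rearrange: s² - 3s = 0.
Solving gives s = 3 or s = 0.
Check each candidate in the original equation:
  s = 3: √(4) = 2, while s - 1 = 2 — valid.
  s = 0: √(1) = 1, while s - 1 = -1 — extraneous.

s = 3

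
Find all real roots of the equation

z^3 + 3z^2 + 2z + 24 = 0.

Possible rational roots are divisors of 24. Testing z = -4 gives 0, so (z + 4) is a factor.
Divide: z^3 + 3z^2 + 2z + 24 = (z + 4)(z^2 - z + 6).
The quadratic z^2 - z + 6 has discriminant -23 < 0, so no further real roots.

z = -4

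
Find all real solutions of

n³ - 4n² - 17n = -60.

n = -4 or n = 3 or n = 5

Rearrange: n³ - 4n² - 17n + 60 = 0.
Possible rational roots are divisors of 60. Testing n = 5 gives 0, so (n - 5) is a factor.
Divide: n³ - 4n² - 17n + 60 = (n - 5)(n² + n - 12).
Factor the quadratic: n = 3 or n = -4.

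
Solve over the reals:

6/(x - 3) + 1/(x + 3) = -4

Multiply both sides by (x - 3)(x + 3):
6(x + 3) + (x - 3) = -4(x - 3)(x + 3).
Expand and collect terms: -4x² - 7x + 21 = 0.
By the quadratic formula, x = (7 ± √385) / -8, so x ≈ -3.3277 or x ≈ 1.5777.
Neither value makes a denominator zero (x ≠ 3, x ≠ -3), so both are valid.

x = -3.3277 or x = 1.5777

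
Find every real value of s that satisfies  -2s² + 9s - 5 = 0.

s = 0.6492 or s = 3.8508

Discriminant: (9)² − 4·(-2)·(-5) = 41.
Quadratic formula: s = (-9 ± √41) / (-4).
So s = 9/4 - √(41)/4 ≈ 0.6492 or s = √(41)/4 + 9/4 ≈ 3.8508.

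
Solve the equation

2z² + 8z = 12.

z = -5.1623 or z = 1.1623

Rearrange to standard form: 2z² + 8z - 12 = 0.
Discriminant: (8)² − 4·2·(-12) = 160.
Quadratic formula: z = (-8 ± √160) / 4.
So z = -2 + √(10) ≈ 1.1623 or z = -√(10) - 2 ≈ -5.1623.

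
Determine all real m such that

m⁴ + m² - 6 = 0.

m = -1.4142 or m = 1.4142

Let u = m². The equation becomes u² + u - 6 = 0.
Factor: (u + 3)(u - 2) = 0, so u = -3 or u = 2.
m² = -3 < 0 has no real solution.
m² = 2 gives m = ±√(2) ≈ ±1.4142.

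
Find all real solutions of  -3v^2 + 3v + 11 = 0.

Discriminant: (3)^2 - 4*(-3)*11 = 141.
Quadratic formula: v = (-3 +/- sqrt(141)) / (-6).
So v = 1/2 - sqrt(141)/6 ~= -1.4791 or v = 1/2 + sqrt(141)/6 ~= 2.4791.

v = -1.4791 or v = 2.4791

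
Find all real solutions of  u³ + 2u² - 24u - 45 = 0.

Possible rational roots are divisors of -45. Testing u = -5 gives 0, so (u + 5) is a factor.
Divide: u³ + 2u² - 24u - 45 = (u + 5)(u² - 3u - 9).
Apply the quadratic formula to u² - 3u - 9 = 0: u = (3 ± √45)/2, i.e. u ≈ 4.8541 or u ≈ -1.8541.

u = -5 or u = -1.8541 or u = 4.8541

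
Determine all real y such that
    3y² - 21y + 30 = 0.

y = 2 or y = 5

Factor: 3(y - 5)(y - 2) = 0.
So y = 5 or y = 2.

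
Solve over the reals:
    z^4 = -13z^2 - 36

No real solutions.

Let u = z^2. The equation becomes u^2 + 13u + 36 = 0.
Factor: (u + 9)(u + 4) = 0, so u = -9 or u = -4.
z^2 = -9 < 0 has no real solution.
z^2 = -4 < 0 has no real solution.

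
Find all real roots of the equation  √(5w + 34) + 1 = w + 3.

Isolate the radical: √(5w + 34) = w + 2.
Square both sides: 5w + 34 = (w + 2)².
Expand and rearrange: w² - w - 30 = 0.
Solving gives w = 6 or w = -5.
Check each candidate in the original equation:
  w = 6: √(64) = 8, while w + 2 = 8 — valid.
  w = -5: √(9) = 3, while w + 2 = -3 — extraneous.

w = 6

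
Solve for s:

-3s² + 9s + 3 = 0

Discriminant: (9)² − 4·(-3)·3 = 117.
Quadratic formula: s = (-9 ± √117) / (-6).
So s = 3/2 - √(13)/2 ≈ -0.3028 or s = 3/2 + √(13)/2 ≈ 3.3028.

s = -0.3028 or s = 3.3028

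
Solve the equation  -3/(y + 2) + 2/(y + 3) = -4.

Multiply both sides by (y + 2)(y + 3):
-3(y + 3) + 2(y + 2) = -4(y + 2)(y + 3).
Expand and collect terms: -4y² - 19y - 19 = 0.
By the quadratic formula, y = (19 ± √57) / -8, so y ≈ -3.3187 or y ≈ -1.4313.
Neither value makes a denominator zero (y ≠ -2, y ≠ -3), so both are valid.

y = -3.3187 or y = -1.4313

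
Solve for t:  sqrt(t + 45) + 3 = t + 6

t = 4

Isolate the radical: sqrt(t + 45) = t + 3.
Square both sides: t + 45 = (t + 3)^2.
Expand and rearrange: t^2 + 5t - 36 = 0.
Solving gives t = 4 or t = -9.
Check each candidate in the original equation:
  t = 4: sqrt(49) = 7, while t + 3 = 7 — valid.
  t = -9: sqrt(36) = 6, while t + 3 = -6 — extraneous.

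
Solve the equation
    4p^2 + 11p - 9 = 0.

Discriminant: (11)^2 - 4*4*(-9) = 265.
Quadratic formula: p = (-11 +/- sqrt(265)) / 8.
So p = -11/8 + sqrt(265)/8 ~= 0.6599 or p = -sqrt(265)/8 - 11/8 ~= -3.4099.

p = -3.4099 or p = 0.6599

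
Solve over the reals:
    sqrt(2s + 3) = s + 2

s = -1

Square both sides: 2s + 3 = (s + 2)^2.
Expand and rearrange: s^2 + 2s + 1 = 0.
This gives the repeated root s = -1.
Check in the original equation:
  s = -1: sqrt(1) = 1, while s + 2 = 1 — valid.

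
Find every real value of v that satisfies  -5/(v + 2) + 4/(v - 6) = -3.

v = 0.1597 or v = 4.1736

Multiply both sides by (v + 2)(v - 6):
-5(v - 6) + 4(v + 2) = -3(v + 2)(v - 6).
Expand and collect terms: -3v^2 + 13v - 2 = 0.
By the quadratic formula, v = (-13 +/- sqrt(145)) / -6, so v ~= 0.1597 or v ~= 4.1736.
Neither value makes a denominator zero (v != -2, v != 6), so both are valid.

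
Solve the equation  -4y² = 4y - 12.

y = -2.3028 or y = 1.3028

Rearrange to standard form: -4y² - 4y + 12 = 0.
Discriminant: (-4)² − 4·(-4)·12 = 208.
Quadratic formula: y = (4 ± √208) / (-8).
So y = -√(13)/2 - 1/2 ≈ -2.3028 or y = -1/2 + √(13)/2 ≈ 1.3028.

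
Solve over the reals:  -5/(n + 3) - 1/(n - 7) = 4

n = -4.2783 or n = 6.7783

Multiply both sides by (n + 3)(n - 7):
-5(n - 7) - (n + 3) = 4(n + 3)(n - 7).
Expand and collect terms: 4n² - 10n - 116 = 0.
By the quadratic formula, n = (10 ± √1956) / 8, so n ≈ 6.7783 or n ≈ -4.2783.
Neither value makes a denominator zero (n ≠ -3, n ≠ 7), so both are valid.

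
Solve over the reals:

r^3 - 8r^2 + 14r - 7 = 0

r = 1 or r = 1.2087 or r = 5.7913

Possible rational roots are divisors of -7. Testing r = 1 gives 0, so (r - 1) is a factor.
Divide: r^3 - 8r^2 + 14r - 7 = (r - 1)(r^2 - 7r + 7).
Apply the quadratic formula to r^2 - 7r + 7 = 0: r = (7 +/- sqrt(21))/2, i.e. r ~= 5.7913 or r ~= 1.2087.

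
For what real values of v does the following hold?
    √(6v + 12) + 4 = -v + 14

Isolate the radical: √(6v + 12) = -v + 10.
Square both sides: 6v + 12 = (-v + 10)².
Expand and rearrange: v² - 26v + 88 = 0.
Solving gives v = 22 or v = 4.
Check each candidate in the original equation:
  v = 22: √(144) = 12, while -v + 10 = -12 — extraneous.
  v = 4: √(36) = 6, while -v + 10 = 6 — valid.

v = 4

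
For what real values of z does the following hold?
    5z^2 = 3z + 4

z = -0.6434 or z = 1.2434

Rearrange to standard form: 5z^2 - 3z - 4 = 0.
Discriminant: (-3)^2 - 4*5*(-4) = 89.
Quadratic formula: z = (3 +/- sqrt(89)) / 10.
So z = 3/10 + sqrt(89)/10 ~= 1.2434 or z = 3/10 - sqrt(89)/10 ~= -0.6434.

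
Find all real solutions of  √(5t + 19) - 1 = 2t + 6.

Isolate the radical: √(5t + 19) = 2t + 7.
Square both sides: 5t + 19 = (2t + 7)².
Expand and rearrange: 4t² + 23t + 30 = 0.
Solving gives t = -2 or t = -3.75.
Check each candidate in the original equation:
  t = -2: √(9) = 3, while 2t + 7 = 3 — valid.
  t = -3.75: √(0.25) = 0.5, while 2t + 7 = -0.5 — extraneous.

t = -2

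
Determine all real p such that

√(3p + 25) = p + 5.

Square both sides: 3p + 25 = (p + 5)².
Expand and rearrange: p² + 7p = 0.
Solving gives p = 0 or p = -7.
Check each candidate in the original equation:
  p = 0: √(25) = 5, while p + 5 = 5 — valid.
  p = -7: √(4) = 2, while p + 5 = -2 — extraneous.

p = 0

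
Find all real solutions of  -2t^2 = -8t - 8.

t = -0.8284 or t = 4.8284

Rearrange to standard form: -2t^2 + 8t + 8 = 0.
Discriminant: (8)^2 - 4*(-2)*8 = 128.
Quadratic formula: t = (-8 +/- sqrt(128)) / (-4).
So t = 2 - 2*sqrt(2) ~= -0.8284 or t = 2 + 2*sqrt(2) ~= 4.8284.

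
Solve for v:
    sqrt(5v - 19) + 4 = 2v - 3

v = 4 or v = 4.25

Isolate the radical: sqrt(5v - 19) = 2v - 7.
Square both sides: 5v - 19 = (2v - 7)^2.
Expand and rearrange: 4v^2 - 33v + 68 = 0.
Solving gives v = 4.25 or v = 4.
Check each candidate in the original equation:
  v = 4.25: sqrt(2.25) = 1.5, while 2v - 7 = 1.5 — valid.
  v = 4: sqrt(1) = 1, while 2v - 7 = 1 — valid.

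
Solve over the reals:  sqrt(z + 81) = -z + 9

z = 0

Square both sides: z + 81 = (-z + 9)^2.
Expand and rearrange: z^2 - 19z = 0.
Solving gives z = 19 or z = 0.
Check each candidate in the original equation:
  z = 19: sqrt(100) = 10, while -z + 9 = -10 — extraneous.
  z = 0: sqrt(81) = 9, while -z + 9 = 9 — valid.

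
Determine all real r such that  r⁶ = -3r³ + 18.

r = -1.8171 or r = 1.4422

Let u = r³. The equation becomes u² + 3u - 18 = 0.
Factor: (u + 6)(u - 3) = 0, so u = -6 or u = 3.
r³ = -6 gives r = -∛(6) ≈ -1.8171.
r³ = 3 gives r = ∛(3) ≈ 1.4422.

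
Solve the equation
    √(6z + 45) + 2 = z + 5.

Isolate the radical: √(6z + 45) = z + 3.
Square both sides: 6z + 45 = (z + 3)².
Expand and rearrange: z² - 36 = 0.
Solving gives z = 6 or z = -6.
Check each candidate in the original equation:
  z = 6: √(81) = 9, while z + 3 = 9 — valid.
  z = -6: √(9) = 3, while z + 3 = -3 — extraneous.

z = 6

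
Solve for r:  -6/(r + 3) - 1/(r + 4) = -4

r = -3.9059 or r = -1.3441

Multiply both sides by (r + 3)(r + 4):
-6(r + 4) - (r + 3) = -4(r + 3)(r + 4).
Expand and collect terms: -4r² - 21r - 21 = 0.
By the quadratic formula, r = (21 ± √105) / -8, so r ≈ -3.9059 or r ≈ -1.3441.
Neither value makes a denominator zero (r ≠ -3, r ≠ -4), so both are valid.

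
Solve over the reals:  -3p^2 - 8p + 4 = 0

p = -3.0972 or p = 0.4305

Discriminant: (-8)^2 - 4*(-3)*4 = 112.
Quadratic formula: p = (8 +/- sqrt(112)) / (-6).
So p = -2*sqrt(7)/3 - 4/3 ~= -3.0972 or p = -4/3 + 2*sqrt(7)/3 ~= 0.4305.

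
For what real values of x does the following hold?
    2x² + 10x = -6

x = -4.3028 or x = -0.6972

Rearrange to standard form: 2x² + 10x + 6 = 0.
Discriminant: (10)² − 4·2·6 = 52.
Quadratic formula: x = (-10 ± √52) / 4.
So x = -5/2 + √(13)/2 ≈ -0.6972 or x = -5/2 - √(13)/2 ≈ -4.3028.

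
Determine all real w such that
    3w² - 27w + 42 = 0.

Factor: 3(w - 2)(w - 7) = 0.
So w = 2 or w = 7.

w = 2 or w = 7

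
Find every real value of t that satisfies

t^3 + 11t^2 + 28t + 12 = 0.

Possible rational roots are divisors of 12. Testing t = -3 gives 0, so (t + 3) is a factor.
Divide: t^3 + 11t^2 + 28t + 12 = (t + 3)(t^2 + 8t + 4).
Apply the quadratic formula to t^2 + 8t + 4 = 0: t = (-8 +/- sqrt(48))/2, i.e. t ~= -0.5359 or t ~= -7.4641.

t = -7.4641 or t = -3 or t = -0.5359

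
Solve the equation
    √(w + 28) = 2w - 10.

Square both sides: w + 28 = (2w - 10)².
Expand and rearrange: 4w² - 41w + 72 = 0.
Solving gives w = 8 or w = 2.25.
Check each candidate in the original equation:
  w = 8: √(36) = 6, while 2w - 10 = 6 — valid.
  w = 2.25: √(30.25) = 5.5, while 2w - 10 = -5.5 — extraneous.

w = 8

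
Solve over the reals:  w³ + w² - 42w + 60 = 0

w = -7.5826 or w = 1.5826 or w = 5

Possible rational roots are divisors of 60. Testing w = 5 gives 0, so (w - 5) is a factor.
Divide: w³ + w² - 42w + 60 = (w - 5)(w² + 6w - 12).
Apply the quadratic formula to w² + 6w - 12 = 0: w = (-6 ± √84)/2, i.e. w ≈ 1.5826 or w ≈ -7.5826.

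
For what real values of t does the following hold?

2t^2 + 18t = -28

Bring every term to one side: 2t^2 + 18t + 28 = 0.
Factor: 2(t + 2)(t + 7) = 0.
So t = -2 or t = -7.

t = -7 or t = -2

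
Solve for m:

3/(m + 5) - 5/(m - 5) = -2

m = -6.2268 or m = 7.2268

Multiply both sides by (m + 5)(m - 5):
3(m - 5) - 5(m + 5) = -2(m + 5)(m - 5).
Expand and collect terms: -2m² + 2m + 90 = 0.
By the quadratic formula, m = (-2 ± √724) / -4, so m ≈ -6.2268 or m ≈ 7.2268.
Neither value makes a denominator zero (m ≠ -5, m ≠ 5), so both are valid.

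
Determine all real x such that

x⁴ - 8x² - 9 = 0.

Let u = x². The equation becomes u² - 8u - 9 = 0.
Factor: (u + 1)(u - 9) = 0, so u = -1 or u = 9.
x² = -1 < 0 has no real solution.
x² = 9 gives x = ±3.

x = -3 or x = 3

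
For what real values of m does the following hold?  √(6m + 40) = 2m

Square both sides: 6m + 40 = (2m)².
Expand and rearrange: 4m² - 6m - 40 = 0.
Solving gives m = 4 or m = -2.5.
Check each candidate in the original equation:
  m = 4: √(64) = 8, while 2m = 8 — valid.
  m = -2.5: √(25) = 5, while 2m = -5 — extraneous.

m = 4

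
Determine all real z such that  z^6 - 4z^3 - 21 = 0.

Let u = z^3. The equation becomes u^2 - 4u - 21 = 0.
Factor: (u - 7)(u + 3) = 0, so u = 7 or u = -3.
z^3 = 7 gives z = (7)^(1/3) ~= 1.9129.
z^3 = -3 gives z = -(3)^(1/3) ~= -1.4422.

z = -1.4422 or z = 1.9129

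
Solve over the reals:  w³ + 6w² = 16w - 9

Rearrange: w³ + 6w² - 16w + 9 = 0.
Possible rational roots are divisors of 9. Testing w = 1 gives 0, so (w - 1) is a factor.
Divide: w³ + 6w² - 16w + 9 = (w - 1)(w² + 7w - 9).
Apply the quadratic formula to w² + 7w - 9 = 0: w = (-7 ± √85)/2, i.e. w ≈ 1.1098 or w ≈ -8.1098.

w = -8.1098 or w = 1 or w = 1.1098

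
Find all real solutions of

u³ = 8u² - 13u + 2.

u = 0.1716 or u = 2 or u = 5.8284

Rearrange: u³ - 8u² + 13u - 2 = 0.
Possible rational roots are divisors of -2. Testing u = 2 gives 0, so (u - 2) is a factor.
Divide: u³ - 8u² + 13u - 2 = (u - 2)(u² - 6u + 1).
Apply the quadratic formula to u² - 6u + 1 = 0: u = (6 ± √32)/2, i.e. u ≈ 5.8284 or u ≈ 0.1716.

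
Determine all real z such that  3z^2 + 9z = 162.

z = -9 or z = 6

Bring every term to one side: 3z^2 + 9z - 162 = 0.
Factor: 3(z - 6)(z + 9) = 0.
So z = 6 or z = -9.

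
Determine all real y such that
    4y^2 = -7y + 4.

y = -2.2038 or y = 0.4538

Rearrange to standard form: 4y^2 + 7y - 4 = 0.
Discriminant: (7)^2 - 4*4*(-4) = 113.
Quadratic formula: y = (-7 +/- sqrt(113)) / 8.
So y = -7/8 + sqrt(113)/8 ~= 0.4538 or y = -sqrt(113)/8 - 7/8 ~= -2.2038.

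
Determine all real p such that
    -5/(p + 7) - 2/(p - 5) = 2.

Multiply both sides by (p + 7)(p - 5):
-5(p - 5) - 2(p + 7) = 2(p + 7)(p - 5).
Expand and collect terms: 2p² + 11p - 81 = 0.
By the quadratic formula, p = (-11 ± √769) / 4, so p ≈ 4.1827 or p ≈ -9.6827.
Neither value makes a denominator zero (p ≠ -7, p ≠ 5), so both are valid.

p = -9.6827 or p = 4.1827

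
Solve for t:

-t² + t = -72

t = -8 or t = 9

Bring every term to one side: -t² + t + 72 = 0.
Factor: -1(t + 8)(t - 9) = 0.
So t = -8 or t = 9.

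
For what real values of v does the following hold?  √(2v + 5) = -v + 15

Square both sides: 2v + 5 = (-v + 15)².
Expand and rearrange: v² - 32v + 220 = 0.
Solving gives v = 22 or v = 10.
Check each candidate in the original equation:
  v = 22: √(49) = 7, while -v + 15 = -7 — extraneous.
  v = 10: √(25) = 5, while -v + 15 = 5 — valid.

v = 10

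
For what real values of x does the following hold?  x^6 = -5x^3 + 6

x = -1.8171 or x = 1

Let u = x^3. The equation becomes u^2 + 5u - 6 = 0.
Factor: (u + 6)(u - 1) = 0, so u = -6 or u = 1.
x^3 = -6 gives x = -(6)^(1/3) ~= -1.8171.
x^3 = 1 gives x = 1.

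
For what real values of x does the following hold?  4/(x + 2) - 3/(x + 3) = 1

Multiply both sides by (x + 2)(x + 3):
4(x + 3) - 3(x + 2) = (x + 2)(x + 3).
Expand and collect terms: x² + 4x = 0.
Factor or apply the quadratic formula: x = 0 or x = -4.
Neither value makes a denominator zero (x ≠ -2, x ≠ -3), so both are valid.

x = -4 or x = 0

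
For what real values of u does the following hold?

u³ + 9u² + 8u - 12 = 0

u = -7.772 or u = -2 or u = 0.772

Possible rational roots are divisors of -12. Testing u = -2 gives 0, so (u + 2) is a factor.
Divide: u³ + 9u² + 8u - 12 = (u + 2)(u² + 7u - 6).
Apply the quadratic formula to u² + 7u - 6 = 0: u = (-7 ± √73)/2, i.e. u ≈ 0.772 or u ≈ -7.772.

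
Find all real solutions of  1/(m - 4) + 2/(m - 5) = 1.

Multiply both sides by (m - 4)(m - 5):
(m - 5) + 2(m - 4) = (m - 4)(m - 5).
Expand and collect terms: m² - 12m + 33 = 0.
By the quadratic formula, m = (12 ± √12) / 2, so m ≈ 7.7321 or m ≈ 4.2679.
Neither value makes a denominator zero (m ≠ 4, m ≠ 5), so both are valid.

m = 4.2679 or m = 7.7321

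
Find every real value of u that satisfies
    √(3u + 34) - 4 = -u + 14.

u = 10

Isolate the radical: √(3u + 34) = -u + 18.
Square both sides: 3u + 34 = (-u + 18)².
Expand and rearrange: u² - 39u + 290 = 0.
Solving gives u = 29 or u = 10.
Check each candidate in the original equation:
  u = 29: √(121) = 11, while -u + 18 = -11 — extraneous.
  u = 10: √(64) = 8, while -u + 18 = 8 — valid.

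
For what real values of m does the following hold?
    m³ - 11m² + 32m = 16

Rearrange: m³ - 11m² + 32m - 16 = 0.
Possible rational roots are divisors of -16. Testing m = 4 gives 0, so (m - 4) is a factor.
Divide: m³ - 11m² + 32m - 16 = (m - 4)(m² - 7m + 4).
Apply the quadratic formula to m² - 7m + 4 = 0: m = (7 ± √33)/2, i.e. m ≈ 6.3723 or m ≈ 0.6277.

m = 0.6277 or m = 4 or m = 6.3723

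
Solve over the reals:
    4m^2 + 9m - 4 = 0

m = -2.6302 or m = 0.3802

Discriminant: (9)^2 - 4*4*(-4) = 145.
Quadratic formula: m = (-9 +/- sqrt(145)) / 8.
So m = -9/8 + sqrt(145)/8 ~= 0.3802 or m = -sqrt(145)/8 - 9/8 ~= -2.6302.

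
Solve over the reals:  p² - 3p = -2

p = 1 or p = 2

Bring every term to one side: p² - 3p + 2 = 0.
Factor: (p - 1)(p - 2) = 0.
So p = 1 or p = 2.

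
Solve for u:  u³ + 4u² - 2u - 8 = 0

Possible rational roots are divisors of -8. Testing u = -4 gives 0, so (u + 4) is a factor.
Divide: u³ + 4u² - 2u - 8 = (u + 4)(u² - 2).
Apply the quadratic formula to u² - 2 = 0: u = (0 ± √8)/2, i.e. u ≈ 1.4142 or u ≈ -1.4142.

u = -4 or u = -1.4142 or u = 1.4142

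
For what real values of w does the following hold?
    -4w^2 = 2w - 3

w = -1.1514 or w = 0.6514

Rearrange to standard form: -4w^2 - 2w + 3 = 0.
Discriminant: (-2)^2 - 4*(-4)*3 = 52.
Quadratic formula: w = (2 +/- sqrt(52)) / (-8).
So w = -sqrt(13)/4 - 1/4 ~= -1.1514 or w = -1/4 + sqrt(13)/4 ~= 0.6514.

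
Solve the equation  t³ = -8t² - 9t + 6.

Rearrange: t³ + 8t² + 9t - 6 = 0.
Possible rational roots are divisors of -6. Testing t = -2 gives 0, so (t + 2) is a factor.
Divide: t³ + 8t² + 9t - 6 = (t + 2)(t² + 6t - 3).
Apply the quadratic formula to t² + 6t - 3 = 0: t = (-6 ± √48)/2, i.e. t ≈ 0.4641 or t ≈ -6.4641.

t = -6.4641 or t = -2 or t = 0.4641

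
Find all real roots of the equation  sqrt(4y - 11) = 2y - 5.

Square both sides: 4y - 11 = (2y - 5)^2.
Expand and rearrange: 4y^2 - 24y + 36 = 0.
This gives the repeated root y = 3.
Check in the original equation:
  y = 3: sqrt(1) = 1, while 2y - 5 = 1 — valid.

y = 3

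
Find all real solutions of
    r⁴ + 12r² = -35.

Let u = r². The equation becomes u² + 12u + 35 = 0.
Factor: (u + 5)(u + 7) = 0, so u = -5 or u = -7.
r² = -5 < 0 has no real solution.
r² = -7 < 0 has no real solution.

No real solutions.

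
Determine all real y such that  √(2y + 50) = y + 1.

Square both sides: 2y + 50 = (y + 1)².
Expand and rearrange: y² - 49 = 0.
Solving gives y = 7 or y = -7.
Check each candidate in the original equation:
  y = 7: √(64) = 8, while y + 1 = 8 — valid.
  y = -7: √(36) = 6, while y + 1 = -6 — extraneous.

y = 7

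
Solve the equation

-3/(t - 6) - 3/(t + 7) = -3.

Multiply both sides by (t - 6)(t + 7):
-3(t + 7) - 3(t - 6) = -3(t - 6)(t + 7).
Expand and collect terms: -3t² + 3t + 129 = 0.
By the quadratic formula, t = (-3 ± √1557) / -6, so t ≈ -6.0765 or t ≈ 7.0765.
Neither value makes a denominator zero (t ≠ 6, t ≠ -7), so both are valid.

t = -6.0765 or t = 7.0765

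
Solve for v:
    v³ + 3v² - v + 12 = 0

Possible rational roots are divisors of 12. Testing v = -4 gives 0, so (v + 4) is a factor.
Divide: v³ + 3v² - v + 12 = (v + 4)(v² - v + 3).
The quadratic v² - v + 3 has discriminant -11 < 0, so no further real roots.

v = -4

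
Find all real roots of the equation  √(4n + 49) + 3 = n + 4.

Isolate the radical: √(4n + 49) = n + 1.
Square both sides: 4n + 49 = (n + 1)².
Expand and rearrange: n² - 2n - 48 = 0.
Solving gives n = 8 or n = -6.
Check each candidate in the original equation:
  n = 8: √(81) = 9, while n + 1 = 9 — valid.
  n = -6: √(25) = 5, while n + 1 = -5 — extraneous.

n = 8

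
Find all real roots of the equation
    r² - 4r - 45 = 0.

r = -5 or r = 9

Factor: (r + 5)(r - 9) = 0.
So r = -5 or r = 9.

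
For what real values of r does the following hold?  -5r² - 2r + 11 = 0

Discriminant: (-2)² − 4·(-5)·11 = 224.
Quadratic formula: r = (2 ± √224) / (-10).
So r = -2·√(14)/5 - 1/5 ≈ -1.6967 or r = -1/5 + 2·√(14)/5 ≈ 1.2967.

r = -1.6967 or r = 1.2967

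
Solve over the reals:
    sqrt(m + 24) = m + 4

m = 1

Square both sides: m + 24 = (m + 4)^2.
Expand and rearrange: m^2 + 7m - 8 = 0.
Solving gives m = 1 or m = -8.
Check each candidate in the original equation:
  m = 1: sqrt(25) = 5, while m + 4 = 5 — valid.
  m = -8: sqrt(16) = 4, while m + 4 = -4 — extraneous.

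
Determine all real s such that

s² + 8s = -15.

Bring every term to one side: s² + 8s + 15 = 0.
Factor: (s + 3)(s + 5) = 0.
So s = -3 or s = -5.

s = -5 or s = -3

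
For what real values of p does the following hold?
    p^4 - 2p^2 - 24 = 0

Let u = p^2. The equation becomes u^2 - 2u - 24 = 0.
Factor: (u - 6)(u + 4) = 0, so u = 6 or u = -4.
p^2 = 6 gives p = +/-sqrt(6) ~= +/-2.4495.
p^2 = -4 < 0 has no real solution.

p = -2.4495 or p = 2.4495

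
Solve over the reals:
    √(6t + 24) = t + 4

t = -4 or t = 2

Square both sides: 6t + 24 = (t + 4)².
Expand and rearrange: t² + 2t - 8 = 0.
Solving gives t = 2 or t = -4.
Check each candidate in the original equation:
  t = 2: √(36) = 6, while t + 4 = 6 — valid.
  t = -4: √(0) = 0, while t + 4 = 0 — valid.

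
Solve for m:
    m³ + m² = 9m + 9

Rearrange: m³ + m² - 9m - 9 = 0.
Possible rational roots are divisors of -9. Testing m = -3 gives 0, so (m + 3) is a factor.
Divide: m³ + m² - 9m - 9 = (m + 3)(m² - 2m - 3).
Factor the quadratic: m = 3 or m = -1.

m = -3 or m = -1 or m = 3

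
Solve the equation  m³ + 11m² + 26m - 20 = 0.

m = -6.6056 or m = -5 or m = 0.6056

Possible rational roots are divisors of -20. Testing m = -5 gives 0, so (m + 5) is a factor.
Divide: m³ + 11m² + 26m - 20 = (m + 5)(m² + 6m - 4).
Apply the quadratic formula to m² + 6m - 4 = 0: m = (-6 ± √52)/2, i.e. m ≈ 0.6056 or m ≈ -6.6056.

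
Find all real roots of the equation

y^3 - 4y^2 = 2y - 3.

Rearrange: y^3 - 4y^2 - 2y + 3 = 0.
Possible rational roots are divisors of 3. Testing y = -1 gives 0, so (y + 1) is a factor.
Divide: y^3 - 4y^2 - 2y + 3 = (y + 1)(y^2 - 5y + 3).
Apply the quadratic formula to y^2 - 5y + 3 = 0: y = (5 +/- sqrt(13))/2, i.e. y ~= 4.3028 or y ~= 0.6972.

y = -1 or y = 0.6972 or y = 4.3028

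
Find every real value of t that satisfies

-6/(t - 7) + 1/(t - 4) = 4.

t = 4.75 or t = 5

Multiply both sides by (t - 7)(t - 4):
-6(t - 4) + (t - 7) = 4(t - 7)(t - 4).
Expand and collect terms: 4t² - 39t + 95 = 0.
Factor or apply the quadratic formula: t = 5 or t = 4.75.
Neither value makes a denominator zero (t ≠ 7, t ≠ 4), so both are valid.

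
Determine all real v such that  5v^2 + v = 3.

v = -0.881 or v = 0.681

Rearrange to standard form: 5v^2 + v - 3 = 0.
Discriminant: (1)^2 - 4*5*(-3) = 61.
Quadratic formula: v = (-1 +/- sqrt(61)) / 10.
So v = -1/10 + sqrt(61)/10 ~= 0.681 or v = -sqrt(61)/10 - 1/10 ~= -0.881.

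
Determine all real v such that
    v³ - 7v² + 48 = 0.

Possible rational roots are divisors of 48. Testing v = 4 gives 0, so (v - 4) is a factor.
Divide: v³ - 7v² + 48 = (v - 4)(v² - 3v - 12).
Apply the quadratic formula to v² - 3v - 12 = 0: v = (3 ± √57)/2, i.e. v ≈ 5.2749 or v ≈ -2.2749.

v = -2.2749 or v = 4 or v = 5.2749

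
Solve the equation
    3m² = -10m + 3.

m = -3.6103 or m = 0.277

Rearrange to standard form: 3m² + 10m - 3 = 0.
Discriminant: (10)² − 4·3·(-3) = 136.
Quadratic formula: m = (-10 ± √136) / 6.
So m = -5/3 + √(34)/3 ≈ 0.277 or m = -√(34)/3 - 5/3 ≈ -3.6103.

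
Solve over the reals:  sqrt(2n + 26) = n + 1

n = 5

Square both sides: 2n + 26 = (n + 1)^2.
Expand and rearrange: n^2 - 25 = 0.
Solving gives n = 5 or n = -5.
Check each candidate in the original equation:
  n = 5: sqrt(36) = 6, while n + 1 = 6 — valid.
  n = -5: sqrt(16) = 4, while n + 1 = -4 — extraneous.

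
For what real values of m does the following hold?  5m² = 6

Rearrange to standard form: 5m² - 6 = 0.
Discriminant: (0)² − 4·5·(-6) = 120.
Quadratic formula: m = (0 ± √120) / 10.
So m = √(30)/5 ≈ 1.0954 or m = -√(30)/5 ≈ -1.0954.

m = -1.0954 or m = 1.0954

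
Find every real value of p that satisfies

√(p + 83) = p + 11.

p = -2

Square both sides: p + 83 = (p + 11)².
Expand and rearrange: p² + 21p + 38 = 0.
Solving gives p = -2 or p = -19.
Check each candidate in the original equation:
  p = -2: √(81) = 9, while p + 11 = 9 — valid.
  p = -19: √(64) = 8, while p + 11 = -8 — extraneous.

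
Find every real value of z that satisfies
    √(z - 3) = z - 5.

Square both sides: z - 3 = (z - 5)².
Expand and rearrange: z² - 11z + 28 = 0.
Solving gives z = 7 or z = 4.
Check each candidate in the original equation:
  z = 7: √(4) = 2, while z - 5 = 2 — valid.
  z = 4: √(1) = 1, while z - 5 = -1 — extraneous.

z = 7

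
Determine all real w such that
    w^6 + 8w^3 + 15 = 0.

w = -1.71 or w = -1.4422

Let u = w^3. The equation becomes u^2 + 8u + 15 = 0.
Factor: (u + 3)(u + 5) = 0, so u = -3 or u = -5.
w^3 = -3 gives w = -(3)^(1/3) ~= -1.4422.
w^3 = -5 gives w = -(5)^(1/3) ~= -1.71.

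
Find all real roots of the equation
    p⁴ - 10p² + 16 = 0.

Let u = p². The equation becomes u² - 10u + 16 = 0.
Factor: (u - 2)(u - 8) = 0, so u = 2 or u = 8.
p² = 2 gives p = ±√(2) ≈ ±1.4142.
p² = 8 gives p = ±2·√(2) ≈ ±2.8284.

p = -2.8284 or p = -1.4142 or p = 1.4142 or p = 2.8284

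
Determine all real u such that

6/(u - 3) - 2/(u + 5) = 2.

u = -5.7446 or u = 5.7446

Multiply both sides by (u - 3)(u + 5):
6(u + 5) - 2(u - 3) = 2(u - 3)(u + 5).
Expand and collect terms: 2u² - 66 = 0.
By the quadratic formula, u = (0 ± √528) / 4, so u ≈ 5.7446 or u ≈ -5.7446.
Neither value makes a denominator zero (u ≠ 3, u ≠ -5), so both are valid.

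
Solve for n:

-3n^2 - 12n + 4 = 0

n = -4.3094 or n = 0.3094

Discriminant: (-12)^2 - 4*(-3)*4 = 192.
Quadratic formula: n = (12 +/- sqrt(192)) / (-6).
So n = -4*sqrt(3)/3 - 2 ~= -4.3094 or n = -2 + 4*sqrt(3)/3 ~= 0.3094.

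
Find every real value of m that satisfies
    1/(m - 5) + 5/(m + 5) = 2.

Multiply both sides by (m - 5)(m + 5):
(m + 5) + 5(m - 5) = 2(m - 5)(m + 5).
Expand and collect terms: 2m^2 - 6m - 30 = 0.
By the quadratic formula, m = (6 +/- sqrt(276)) / 4, so m ~= 5.6533 or m ~= -2.6533.
Neither value makes a denominator zero (m != 5, m != -5), so both are valid.

m = -2.6533 or m = 5.6533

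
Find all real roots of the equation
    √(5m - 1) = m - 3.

Square both sides: 5m - 1 = (m - 3)².
Expand and rearrange: m² - 11m + 10 = 0.
Solving gives m = 10 or m = 1.
Check each candidate in the original equation:
  m = 10: √(49) = 7, while m - 3 = 7 — valid.
  m = 1: √(4) = 2, while m - 3 = -2 — extraneous.

m = 10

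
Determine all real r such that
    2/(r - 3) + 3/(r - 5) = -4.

r = 2.307 or r = 4.443

Multiply both sides by (r - 3)(r - 5):
2(r - 5) + 3(r - 3) = -4(r - 3)(r - 5).
Expand and collect terms: -4r² + 27r - 41 = 0.
By the quadratic formula, r = (-27 ± √73) / -8, so r ≈ 2.307 or r ≈ 4.443.
Neither value makes a denominator zero (r ≠ 3, r ≠ 5), so both are valid.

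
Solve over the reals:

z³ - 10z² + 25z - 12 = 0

Possible rational roots are divisors of -12. Testing z = 3 gives 0, so (z - 3) is a factor.
Divide: z³ - 10z² + 25z - 12 = (z - 3)(z² - 7z + 4).
Apply the quadratic formula to z² - 7z + 4 = 0: z = (7 ± √33)/2, i.e. z ≈ 6.3723 or z ≈ 0.6277.

z = 0.6277 or z = 3 or z = 6.3723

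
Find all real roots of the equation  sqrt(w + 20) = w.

w = 5

Square both sides: w + 20 = (w)^2.
Expand and rearrange: w^2 - w - 20 = 0.
Solving gives w = 5 or w = -4.
Check each candidate in the original equation:
  w = 5: sqrt(25) = 5, while w = 5 — valid.
  w = -4: sqrt(16) = 4, while w = -4 — extraneous.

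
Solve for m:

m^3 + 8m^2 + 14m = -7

m = -5.7913 or m = -1.2087 or m = -1

Rearrange: m^3 + 8m^2 + 14m + 7 = 0.
Possible rational roots are divisors of 7. Testing m = -1 gives 0, so (m + 1) is a factor.
Divide: m^3 + 8m^2 + 14m + 7 = (m + 1)(m^2 + 7m + 7).
Apply the quadratic formula to m^2 + 7m + 7 = 0: m = (-7 +/- sqrt(21))/2, i.e. m ~= -1.2087 or m ~= -5.7913.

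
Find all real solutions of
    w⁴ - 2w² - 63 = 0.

w = -3 or w = 3

Let u = w². The equation becomes u² - 2u - 63 = 0.
Factor: (u - 9)(u + 7) = 0, so u = 9 or u = -7.
w² = 9 gives w = ±3.
w² = -7 < 0 has no real solution.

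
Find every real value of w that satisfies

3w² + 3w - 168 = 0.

w = -8 or w = 7

Factor: 3(w + 8)(w - 7) = 0.
So w = -8 or w = 7.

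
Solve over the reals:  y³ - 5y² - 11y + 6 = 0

Possible rational roots are divisors of 6. Testing y = -2 gives 0, so (y + 2) is a factor.
Divide: y³ - 5y² - 11y + 6 = (y + 2)(y² - 7y + 3).
Apply the quadratic formula to y² - 7y + 3 = 0: y = (7 ± √37)/2, i.e. y ≈ 6.5414 or y ≈ 0.4586.

y = -2 or y = 0.4586 or y = 6.5414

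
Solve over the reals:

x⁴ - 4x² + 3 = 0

x = -1.7321 or x = -1 or x = 1 or x = 1.7321

Let u = x². The equation becomes u² - 4u + 3 = 0.
Factor: (u - 3)(u - 1) = 0, so u = 3 or u = 1.
x² = 3 gives x = ±√(3) ≈ ±1.7321.
x² = 1 gives x = ±1.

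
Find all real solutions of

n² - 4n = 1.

n = -0.2361 or n = 4.2361

Rearrange to standard form: n² - 4n - 1 = 0.
Discriminant: (-4)² − 4·1·(-1) = 20.
Quadratic formula: n = (4 ± √20) / 2.
So n = 2 + √(5) ≈ 4.2361 or n = 2 - √(5) ≈ -0.2361.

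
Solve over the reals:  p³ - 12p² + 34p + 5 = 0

p = -0.1401 or p = 5 or p = 7.1401

Possible rational roots are divisors of 5. Testing p = 5 gives 0, so (p - 5) is a factor.
Divide: p³ - 12p² + 34p + 5 = (p - 5)(p² - 7p - 1).
Apply the quadratic formula to p² - 7p - 1 = 0: p = (7 ± √53)/2, i.e. p ≈ 7.1401 or p ≈ -0.1401.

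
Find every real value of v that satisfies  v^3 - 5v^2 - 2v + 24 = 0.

v = -2 or v = 3 or v = 4

Possible rational roots are divisors of 24. Testing v = 3 gives 0, so (v - 3) is a factor.
Divide: v^3 - 5v^2 - 2v + 24 = (v - 3)(v^2 - 2v - 8).
Factor the quadratic: v = 4 or v = -2.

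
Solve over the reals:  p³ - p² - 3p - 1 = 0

p = -1 or p = -0.4142 or p = 2.4142

Possible rational roots are divisors of -1. Testing p = -1 gives 0, so (p + 1) is a factor.
Divide: p³ - p² - 3p - 1 = (p + 1)(p² - 2p - 1).
Apply the quadratic formula to p² - 2p - 1 = 0: p = (2 ± √8)/2, i.e. p ≈ 2.4142 or p ≈ -0.4142.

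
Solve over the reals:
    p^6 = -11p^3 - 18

Let u = p^3. The equation becomes u^2 + 11u + 18 = 0.
Factor: (u + 2)(u + 9) = 0, so u = -2 or u = -9.
p^3 = -2 gives p = -(2)^(1/3) ~= -1.2599.
p^3 = -9 gives p = -(9)^(1/3) ~= -2.0801.

p = -2.0801 or p = -1.2599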